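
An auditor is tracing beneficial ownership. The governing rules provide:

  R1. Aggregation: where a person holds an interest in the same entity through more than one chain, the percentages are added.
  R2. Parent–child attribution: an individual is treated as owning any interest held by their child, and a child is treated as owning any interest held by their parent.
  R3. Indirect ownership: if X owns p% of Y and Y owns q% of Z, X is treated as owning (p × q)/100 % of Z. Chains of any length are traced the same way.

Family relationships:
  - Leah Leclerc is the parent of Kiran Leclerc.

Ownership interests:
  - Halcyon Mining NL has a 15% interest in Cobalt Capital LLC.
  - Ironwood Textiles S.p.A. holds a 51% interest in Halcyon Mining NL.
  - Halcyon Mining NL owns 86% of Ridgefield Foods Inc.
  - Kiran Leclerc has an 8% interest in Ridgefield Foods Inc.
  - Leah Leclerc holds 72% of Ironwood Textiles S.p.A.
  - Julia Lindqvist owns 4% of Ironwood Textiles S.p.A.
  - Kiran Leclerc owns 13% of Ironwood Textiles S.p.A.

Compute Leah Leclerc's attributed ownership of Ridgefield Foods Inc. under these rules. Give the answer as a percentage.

45.281%

By parent–child attribution (R2), Leah Leclerc is treated as also owning Kiran Leclerc's interest in Ironwood Textiles S.p.A, giving 72% + 13% = 85%.
By parent–child attribution (R2), Leah Leclerc is treated as owning Kiran Leclerc's 8% interest in Ridgefield Foods Inc.
Chain via Ironwood Textiles S.p.A. → Halcyon Mining NL (R3): 85% × 51% × 86% = 37.281% of Ridgefield Foods Inc.
Direct interest in Ridgefield Foods Inc: 8%.
Aggregating (R1): 37.281% + 8% = 45.281%.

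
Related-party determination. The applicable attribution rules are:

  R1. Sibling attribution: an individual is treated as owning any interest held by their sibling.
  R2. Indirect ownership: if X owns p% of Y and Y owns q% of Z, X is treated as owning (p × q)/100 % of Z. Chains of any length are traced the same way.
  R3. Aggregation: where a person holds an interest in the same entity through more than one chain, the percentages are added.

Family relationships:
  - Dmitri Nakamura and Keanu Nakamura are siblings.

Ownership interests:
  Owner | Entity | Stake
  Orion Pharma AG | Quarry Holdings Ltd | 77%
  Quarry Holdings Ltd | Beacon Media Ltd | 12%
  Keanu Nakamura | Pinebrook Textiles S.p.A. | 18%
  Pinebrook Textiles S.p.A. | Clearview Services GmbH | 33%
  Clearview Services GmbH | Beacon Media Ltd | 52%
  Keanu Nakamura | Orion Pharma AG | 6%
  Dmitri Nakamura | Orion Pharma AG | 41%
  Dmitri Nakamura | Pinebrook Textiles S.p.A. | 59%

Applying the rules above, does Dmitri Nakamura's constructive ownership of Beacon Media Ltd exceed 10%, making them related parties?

Yes

By sibling attribution (R1), Dmitri Nakamura is treated as also owning Keanu Nakamura's interest in Pinebrook Textiles S.p.A, giving 59% + 18% = 77%.
By sibling attribution (R1), Dmitri Nakamura is treated as also owning Keanu Nakamura's interest in Orion Pharma AG, giving 41% + 6% = 47%.
Chain via Pinebrook Textiles S.p.A. → Clearview Services GmbH (R2): 77% × 33% × 52% = 13.2132% of Beacon Media Ltd.
Chain via Orion Pharma AG → Quarry Holdings Ltd (R2): 47% × 77% × 12% = 4.3428% of Beacon Media Ltd.
Aggregating (R3): 13.2132% + 4.3428% = 17.556%.
17.556% exceeds the 10% threshold, so Dmitri is a related party to Beacon Media Ltd.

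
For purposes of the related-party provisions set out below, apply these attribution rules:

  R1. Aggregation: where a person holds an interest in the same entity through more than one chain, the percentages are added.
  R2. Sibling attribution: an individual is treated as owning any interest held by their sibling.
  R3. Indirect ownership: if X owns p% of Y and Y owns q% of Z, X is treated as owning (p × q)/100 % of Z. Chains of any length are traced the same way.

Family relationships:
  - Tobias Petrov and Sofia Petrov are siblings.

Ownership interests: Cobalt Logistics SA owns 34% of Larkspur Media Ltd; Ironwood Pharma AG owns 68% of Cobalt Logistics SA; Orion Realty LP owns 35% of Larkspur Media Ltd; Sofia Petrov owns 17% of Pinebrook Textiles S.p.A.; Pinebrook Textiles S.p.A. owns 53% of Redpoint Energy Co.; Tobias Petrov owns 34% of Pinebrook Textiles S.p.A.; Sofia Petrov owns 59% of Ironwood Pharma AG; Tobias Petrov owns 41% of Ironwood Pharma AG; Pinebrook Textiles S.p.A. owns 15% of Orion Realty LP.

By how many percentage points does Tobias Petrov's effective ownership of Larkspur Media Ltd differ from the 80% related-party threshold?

By sibling attribution (R2), Tobias Petrov is treated as also owning Sofia Petrov's interest in Pinebrook Textiles S.p.A, giving 34% + 17% = 51%.
By sibling attribution (R2), Tobias Petrov is treated as also owning Sofia Petrov's interest in Ironwood Pharma AG, giving 41% + 59% = 100%.
Chain via Pinebrook Textiles S.p.A. → Orion Realty LP (R3): 51% × 15% × 35% = 2.6775% of Larkspur Media Ltd.
Chain via Ironwood Pharma AG → Cobalt Logistics SA (R3): 100% × 68% × 34% = 23.12% of Larkspur Media Ltd.
Aggregating (R1): 2.6775% + 23.12% = 25.7975%.
25.7975% falls short of the 80% threshold by 54.2025 percentage points.

54.2025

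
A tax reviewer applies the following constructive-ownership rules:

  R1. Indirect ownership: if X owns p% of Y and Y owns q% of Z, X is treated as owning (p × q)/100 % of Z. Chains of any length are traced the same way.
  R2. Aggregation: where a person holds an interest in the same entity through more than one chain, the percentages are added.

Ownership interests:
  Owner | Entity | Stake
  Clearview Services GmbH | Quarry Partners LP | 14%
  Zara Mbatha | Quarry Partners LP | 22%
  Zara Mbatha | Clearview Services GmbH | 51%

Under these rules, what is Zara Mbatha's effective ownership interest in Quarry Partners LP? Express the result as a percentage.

29.14%

Chain via Clearview Services GmbH (R1): 51% × 14% = 7.14% of Quarry Partners LP.
Direct interest in Quarry Partners LP: 22%.
Aggregating (R2): 7.14% + 22% = 29.14%.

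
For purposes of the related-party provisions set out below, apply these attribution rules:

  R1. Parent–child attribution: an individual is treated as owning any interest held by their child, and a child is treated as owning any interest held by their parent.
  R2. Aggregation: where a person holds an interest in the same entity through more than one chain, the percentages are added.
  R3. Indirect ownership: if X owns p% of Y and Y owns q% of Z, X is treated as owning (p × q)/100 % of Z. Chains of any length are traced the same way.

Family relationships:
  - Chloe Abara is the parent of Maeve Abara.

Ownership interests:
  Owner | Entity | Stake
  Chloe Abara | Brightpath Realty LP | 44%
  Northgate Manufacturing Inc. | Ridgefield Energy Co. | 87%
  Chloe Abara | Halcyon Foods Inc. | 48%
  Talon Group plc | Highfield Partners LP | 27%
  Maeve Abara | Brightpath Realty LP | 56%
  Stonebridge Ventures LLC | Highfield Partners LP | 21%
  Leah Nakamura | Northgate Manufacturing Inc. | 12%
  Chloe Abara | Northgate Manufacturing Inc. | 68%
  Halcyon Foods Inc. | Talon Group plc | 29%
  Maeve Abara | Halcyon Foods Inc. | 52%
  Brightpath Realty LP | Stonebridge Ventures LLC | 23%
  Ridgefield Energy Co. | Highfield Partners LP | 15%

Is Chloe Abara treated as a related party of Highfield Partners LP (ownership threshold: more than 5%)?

By parent–child attribution (R1), Chloe Abara is treated as also owning Maeve Abara's interest in Halcyon Foods Inc, giving 48% + 52% = 100%.
By parent–child attribution (R1), Chloe Abara is treated as also owning Maeve Abara's interest in Brightpath Realty LP, giving 44% + 56% = 100%.
Chain via Northgate Manufacturing Inc. → Ridgefield Energy Co. (R3): 68% × 87% × 15% = 8.874% of Highfield Partners LP.
Chain via Halcyon Foods Inc. → Talon Group plc (R3): 100% × 29% × 27% = 7.83% of Highfield Partners LP.
Chain via Brightpath Realty LP → Stonebridge Ventures LLC (R3): 100% × 23% × 21% = 4.83% of Highfield Partners LP.
Aggregating (R2): 8.874% + 7.83% + 4.83% = 21.534%.
21.534% exceeds the 5% threshold, so Chloe is a related party to Highfield Partners LP.

Yes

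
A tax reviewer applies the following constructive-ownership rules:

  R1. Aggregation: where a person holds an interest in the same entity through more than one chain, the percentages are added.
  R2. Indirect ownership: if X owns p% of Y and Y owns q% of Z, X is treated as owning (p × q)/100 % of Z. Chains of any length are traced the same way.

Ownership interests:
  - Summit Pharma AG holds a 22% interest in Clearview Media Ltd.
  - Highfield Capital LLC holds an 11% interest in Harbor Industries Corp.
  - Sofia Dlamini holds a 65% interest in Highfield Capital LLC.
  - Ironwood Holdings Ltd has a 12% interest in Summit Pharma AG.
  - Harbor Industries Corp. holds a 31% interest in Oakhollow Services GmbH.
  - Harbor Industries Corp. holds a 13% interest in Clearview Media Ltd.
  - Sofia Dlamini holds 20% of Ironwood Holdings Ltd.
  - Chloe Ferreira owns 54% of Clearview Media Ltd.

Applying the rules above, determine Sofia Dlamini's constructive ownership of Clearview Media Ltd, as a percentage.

1.4575%

Chain via Highfield Capital LLC → Harbor Industries Corp. (R2): 65% × 11% × 13% = 0.9295% of Clearview Media Ltd.
Chain via Ironwood Holdings Ltd → Summit Pharma AG (R2): 20% × 12% × 22% = 0.528% of Clearview Media Ltd.
Aggregating (R1): 0.9295% + 0.528% = 1.4575%.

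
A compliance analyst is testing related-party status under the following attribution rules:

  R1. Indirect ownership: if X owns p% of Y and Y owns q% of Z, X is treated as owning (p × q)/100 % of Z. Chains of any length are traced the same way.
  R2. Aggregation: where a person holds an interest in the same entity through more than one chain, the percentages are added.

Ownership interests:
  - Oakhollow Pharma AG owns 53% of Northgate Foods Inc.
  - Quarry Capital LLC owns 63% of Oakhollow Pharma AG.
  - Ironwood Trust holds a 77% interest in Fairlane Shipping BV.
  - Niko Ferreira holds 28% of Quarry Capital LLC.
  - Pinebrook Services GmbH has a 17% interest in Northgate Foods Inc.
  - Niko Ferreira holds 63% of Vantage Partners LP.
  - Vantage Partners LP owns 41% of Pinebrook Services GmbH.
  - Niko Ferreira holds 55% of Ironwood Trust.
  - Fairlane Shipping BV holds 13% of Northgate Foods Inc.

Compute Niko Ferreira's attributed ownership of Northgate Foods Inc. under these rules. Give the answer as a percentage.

Chain via Vantage Partners LP → Pinebrook Services GmbH (R1): 63% × 41% × 17% = 4.3911% of Northgate Foods Inc.
Chain via Ironwood Trust → Fairlane Shipping BV (R1): 55% × 77% × 13% = 5.5055% of Northgate Foods Inc.
Chain via Quarry Capital LLC → Oakhollow Pharma AG (R1): 28% × 63% × 53% = 9.3492% of Northgate Foods Inc.
Aggregating (R2): 4.3911% + 5.5055% + 9.3492% = 19.2458%.

19.2458%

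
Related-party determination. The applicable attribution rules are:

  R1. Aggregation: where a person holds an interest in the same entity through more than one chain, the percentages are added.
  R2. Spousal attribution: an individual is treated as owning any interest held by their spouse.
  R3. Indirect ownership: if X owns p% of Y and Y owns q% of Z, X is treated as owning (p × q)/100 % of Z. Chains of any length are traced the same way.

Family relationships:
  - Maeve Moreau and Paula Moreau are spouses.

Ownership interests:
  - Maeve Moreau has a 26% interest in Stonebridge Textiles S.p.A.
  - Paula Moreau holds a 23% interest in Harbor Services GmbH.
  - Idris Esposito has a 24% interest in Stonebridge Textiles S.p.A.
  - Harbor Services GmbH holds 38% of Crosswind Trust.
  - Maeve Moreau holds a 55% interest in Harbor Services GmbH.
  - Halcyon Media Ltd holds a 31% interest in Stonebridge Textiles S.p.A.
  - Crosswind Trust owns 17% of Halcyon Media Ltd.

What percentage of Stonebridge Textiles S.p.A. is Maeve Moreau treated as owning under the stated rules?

27.562028%

By spousal attribution (R2), Maeve Moreau is treated as also owning Paula Moreau's interest in Harbor Services GmbH, giving 55% + 23% = 78%.
Chain via Harbor Services GmbH → Crosswind Trust → Halcyon Media Ltd (R3): 78% × 38% × 17% × 31% = 1.562028% of Stonebridge Textiles S.p.A.
Direct interest in Stonebridge Textiles S.p.A: 26%.
Aggregating (R1): 1.562028% + 26% = 27.562028%.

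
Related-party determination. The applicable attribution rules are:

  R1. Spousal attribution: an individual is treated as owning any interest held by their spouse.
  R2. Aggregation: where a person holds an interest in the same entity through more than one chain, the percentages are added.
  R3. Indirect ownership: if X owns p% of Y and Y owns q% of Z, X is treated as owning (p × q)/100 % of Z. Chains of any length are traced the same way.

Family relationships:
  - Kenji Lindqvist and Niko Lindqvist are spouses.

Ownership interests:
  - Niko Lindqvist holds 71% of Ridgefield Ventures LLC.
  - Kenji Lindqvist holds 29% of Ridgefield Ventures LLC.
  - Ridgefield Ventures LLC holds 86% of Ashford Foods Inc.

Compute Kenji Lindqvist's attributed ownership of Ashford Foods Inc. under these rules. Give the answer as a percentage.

By spousal attribution (R1), Kenji Lindqvist is treated as also owning Niko Lindqvist's interest in Ridgefield Ventures LLC, giving 29% + 71% = 100%.
Chain via Ridgefield Ventures LLC (R3): 100% × 86% = 86% of Ashford Foods Inc.

86%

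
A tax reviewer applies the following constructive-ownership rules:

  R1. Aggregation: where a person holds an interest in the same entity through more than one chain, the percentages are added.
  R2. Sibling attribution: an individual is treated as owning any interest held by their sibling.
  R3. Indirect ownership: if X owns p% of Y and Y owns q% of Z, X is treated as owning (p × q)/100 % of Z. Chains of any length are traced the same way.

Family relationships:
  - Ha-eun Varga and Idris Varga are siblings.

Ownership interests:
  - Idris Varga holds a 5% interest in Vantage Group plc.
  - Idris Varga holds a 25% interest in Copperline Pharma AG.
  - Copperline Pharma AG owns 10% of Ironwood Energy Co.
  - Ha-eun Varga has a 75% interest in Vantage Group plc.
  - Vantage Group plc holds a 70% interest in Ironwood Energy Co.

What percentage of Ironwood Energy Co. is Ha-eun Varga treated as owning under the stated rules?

By sibling attribution (R2), Ha-eun Varga is treated as also owning Idris Varga's interest in Vantage Group plc, giving 75% + 5% = 80%.
By sibling attribution (R2), Ha-eun Varga is treated as owning Idris Varga's 25% interest in Copperline Pharma AG.
Chain via Vantage Group plc (R3): 80% × 70% = 56% of Ironwood Energy Co.
Chain via Copperline Pharma AG (R3): 25% × 10% = 2.5% of Ironwood Energy Co.
Aggregating (R1): 56% + 2.5% = 58.5%.

58.5%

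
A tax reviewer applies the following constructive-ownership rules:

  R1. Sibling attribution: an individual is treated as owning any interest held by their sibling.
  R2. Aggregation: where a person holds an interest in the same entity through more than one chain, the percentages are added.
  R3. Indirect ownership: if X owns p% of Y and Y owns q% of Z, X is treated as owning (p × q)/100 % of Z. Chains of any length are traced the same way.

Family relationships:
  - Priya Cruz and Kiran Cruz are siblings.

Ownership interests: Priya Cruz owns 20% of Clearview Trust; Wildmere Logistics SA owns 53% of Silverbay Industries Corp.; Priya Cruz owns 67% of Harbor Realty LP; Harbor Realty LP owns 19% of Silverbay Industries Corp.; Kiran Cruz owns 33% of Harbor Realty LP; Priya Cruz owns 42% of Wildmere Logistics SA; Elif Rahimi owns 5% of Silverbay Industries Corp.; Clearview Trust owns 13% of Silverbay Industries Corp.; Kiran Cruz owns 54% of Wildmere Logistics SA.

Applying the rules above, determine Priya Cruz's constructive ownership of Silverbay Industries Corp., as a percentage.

By sibling attribution (R1), Priya Cruz is treated as also owning Kiran Cruz's interest in Wildmere Logistics SA, giving 42% + 54% = 96%.
By sibling attribution (R1), Priya Cruz is treated as also owning Kiran Cruz's interest in Harbor Realty LP, giving 67% + 33% = 100%.
Chain via Wildmere Logistics SA (R3): 96% × 53% = 50.88% of Silverbay Industries Corp.
Chain via Harbor Realty LP (R3): 100% × 19% = 19% of Silverbay Industries Corp.
Chain via Clearview Trust (R3): 20% × 13% = 2.6% of Silverbay Industries Corp.
Aggregating (R2): 50.88% + 19% + 2.6% = 72.48%.

72.48%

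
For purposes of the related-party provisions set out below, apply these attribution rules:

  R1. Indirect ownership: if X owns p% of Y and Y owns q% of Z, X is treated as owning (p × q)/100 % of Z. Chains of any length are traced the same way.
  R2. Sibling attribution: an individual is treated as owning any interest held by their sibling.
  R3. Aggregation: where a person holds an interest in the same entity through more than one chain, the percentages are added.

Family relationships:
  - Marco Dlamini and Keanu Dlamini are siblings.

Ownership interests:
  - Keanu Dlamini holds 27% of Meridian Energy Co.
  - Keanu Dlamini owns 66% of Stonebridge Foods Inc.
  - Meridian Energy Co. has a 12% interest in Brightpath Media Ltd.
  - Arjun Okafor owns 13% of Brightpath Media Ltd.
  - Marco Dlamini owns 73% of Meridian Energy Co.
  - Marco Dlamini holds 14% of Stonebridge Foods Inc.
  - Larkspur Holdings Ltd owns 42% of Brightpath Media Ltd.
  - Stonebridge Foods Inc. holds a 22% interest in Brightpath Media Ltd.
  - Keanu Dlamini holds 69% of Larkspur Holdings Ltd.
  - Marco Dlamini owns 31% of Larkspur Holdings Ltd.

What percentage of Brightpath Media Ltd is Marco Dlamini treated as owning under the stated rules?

71.6%

By sibling attribution (R2), Marco Dlamini is treated as also owning Keanu Dlamini's interest in Larkspur Holdings Ltd, giving 31% + 69% = 100%.
By sibling attribution (R2), Marco Dlamini is treated as also owning Keanu Dlamini's interest in Meridian Energy Co, giving 73% + 27% = 100%.
By sibling attribution (R2), Marco Dlamini is treated as also owning Keanu Dlamini's interest in Stonebridge Foods Inc, giving 14% + 66% = 80%.
Chain via Larkspur Holdings Ltd (R1): 100% × 42% = 42% of Brightpath Media Ltd.
Chain via Meridian Energy Co. (R1): 100% × 12% = 12% of Brightpath Media Ltd.
Chain via Stonebridge Foods Inc. (R1): 80% × 22% = 17.6% of Brightpath Media Ltd.
Aggregating (R3): 42% + 12% + 17.6% = 71.6%.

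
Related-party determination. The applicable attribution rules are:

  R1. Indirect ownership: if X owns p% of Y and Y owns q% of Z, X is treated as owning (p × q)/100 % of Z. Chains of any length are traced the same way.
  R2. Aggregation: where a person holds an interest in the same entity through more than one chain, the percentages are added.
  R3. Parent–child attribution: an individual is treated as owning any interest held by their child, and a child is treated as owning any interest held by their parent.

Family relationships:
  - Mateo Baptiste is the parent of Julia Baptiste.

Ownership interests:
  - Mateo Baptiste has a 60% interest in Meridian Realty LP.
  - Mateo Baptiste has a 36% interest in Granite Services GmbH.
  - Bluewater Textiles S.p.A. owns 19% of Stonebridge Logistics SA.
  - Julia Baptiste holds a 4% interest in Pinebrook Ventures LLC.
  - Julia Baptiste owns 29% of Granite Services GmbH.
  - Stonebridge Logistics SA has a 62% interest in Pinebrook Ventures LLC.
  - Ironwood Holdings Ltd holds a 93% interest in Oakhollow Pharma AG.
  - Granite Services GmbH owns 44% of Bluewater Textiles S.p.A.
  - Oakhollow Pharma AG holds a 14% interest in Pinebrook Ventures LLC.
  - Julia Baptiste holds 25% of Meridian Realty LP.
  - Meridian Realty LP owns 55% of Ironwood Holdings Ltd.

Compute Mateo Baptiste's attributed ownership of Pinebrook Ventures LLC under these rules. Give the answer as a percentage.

13.45593%

By parent–child attribution (R3), Mateo Baptiste is treated as also owning Julia Baptiste's interest in Granite Services GmbH, giving 36% + 29% = 65%.
By parent–child attribution (R3), Mateo Baptiste is treated as also owning Julia Baptiste's interest in Meridian Realty LP, giving 60% + 25% = 85%.
By parent–child attribution (R3), Mateo Baptiste is treated as owning Julia Baptiste's 4% interest in Pinebrook Ventures LLC.
Chain via Granite Services GmbH → Bluewater Textiles S.p.A. → Stonebridge Logistics SA (R1): 65% × 44% × 19% × 62% = 3.36908% of Pinebrook Ventures LLC.
Chain via Meridian Realty LP → Ironwood Holdings Ltd → Oakhollow Pharma AG (R1): 85% × 55% × 93% × 14% = 6.08685% of Pinebrook Ventures LLC.
Direct interest in Pinebrook Ventures LLC: 4%.
Aggregating (R2): 3.36908% + 6.08685% + 4% = 13.45593%.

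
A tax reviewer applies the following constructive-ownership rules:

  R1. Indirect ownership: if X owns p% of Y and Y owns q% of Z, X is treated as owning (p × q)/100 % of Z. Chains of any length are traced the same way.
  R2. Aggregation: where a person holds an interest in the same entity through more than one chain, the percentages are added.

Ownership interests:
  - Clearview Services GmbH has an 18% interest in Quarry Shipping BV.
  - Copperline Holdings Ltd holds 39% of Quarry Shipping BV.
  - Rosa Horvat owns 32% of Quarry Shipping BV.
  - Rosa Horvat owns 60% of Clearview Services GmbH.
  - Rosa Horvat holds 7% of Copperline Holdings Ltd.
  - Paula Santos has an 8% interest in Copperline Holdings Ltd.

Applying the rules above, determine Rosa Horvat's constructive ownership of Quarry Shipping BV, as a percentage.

Chain via Clearview Services GmbH (R1): 60% × 18% = 10.8% of Quarry Shipping BV.
Chain via Copperline Holdings Ltd (R1): 7% × 39% = 2.73% of Quarry Shipping BV.
Direct interest in Quarry Shipping BV: 32%.
Aggregating (R2): 10.8% + 2.73% + 32% = 45.53%.

45.53%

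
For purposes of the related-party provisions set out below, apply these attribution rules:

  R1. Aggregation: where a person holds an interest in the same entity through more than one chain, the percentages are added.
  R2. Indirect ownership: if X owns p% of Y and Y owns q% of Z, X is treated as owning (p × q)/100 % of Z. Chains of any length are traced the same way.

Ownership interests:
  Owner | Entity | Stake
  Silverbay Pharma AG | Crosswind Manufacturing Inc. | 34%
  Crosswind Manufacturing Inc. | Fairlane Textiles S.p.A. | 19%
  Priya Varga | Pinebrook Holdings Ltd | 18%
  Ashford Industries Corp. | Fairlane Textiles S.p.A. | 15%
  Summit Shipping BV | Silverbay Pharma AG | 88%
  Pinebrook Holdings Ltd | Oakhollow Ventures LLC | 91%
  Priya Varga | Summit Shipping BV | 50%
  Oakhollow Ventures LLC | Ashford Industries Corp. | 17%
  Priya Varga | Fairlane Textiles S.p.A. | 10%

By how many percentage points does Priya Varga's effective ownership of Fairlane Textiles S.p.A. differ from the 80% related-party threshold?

66.73991

Chain via Summit Shipping BV → Silverbay Pharma AG → Crosswind Manufacturing Inc. (R2): 50% × 88% × 34% × 19% = 2.8424% of Fairlane Textiles S.p.A.
Chain via Pinebrook Holdings Ltd → Oakhollow Ventures LLC → Ashford Industries Corp. (R2): 18% × 91% × 17% × 15% = 0.41769% of Fairlane Textiles S.p.A.
Direct interest in Fairlane Textiles S.p.A: 10%.
Aggregating (R1): 2.8424% + 0.41769% + 10% = 13.26009%.
13.26009% falls short of the 80% threshold by 66.73991 percentage points.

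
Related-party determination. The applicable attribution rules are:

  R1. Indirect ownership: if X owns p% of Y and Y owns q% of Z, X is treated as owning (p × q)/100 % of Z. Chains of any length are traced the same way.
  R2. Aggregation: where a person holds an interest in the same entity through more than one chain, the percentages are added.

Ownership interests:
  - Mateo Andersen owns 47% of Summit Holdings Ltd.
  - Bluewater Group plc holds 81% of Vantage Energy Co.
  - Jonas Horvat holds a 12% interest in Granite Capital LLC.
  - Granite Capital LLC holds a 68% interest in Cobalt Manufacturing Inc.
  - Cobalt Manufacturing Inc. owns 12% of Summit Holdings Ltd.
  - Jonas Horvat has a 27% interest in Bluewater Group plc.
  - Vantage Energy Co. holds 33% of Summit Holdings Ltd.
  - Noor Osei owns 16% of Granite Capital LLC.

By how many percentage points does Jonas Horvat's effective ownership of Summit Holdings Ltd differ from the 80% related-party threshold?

71.8037

Chain via Bluewater Group plc → Vantage Energy Co. (R1): 27% × 81% × 33% = 7.2171% of Summit Holdings Ltd.
Chain via Granite Capital LLC → Cobalt Manufacturing Inc. (R1): 12% × 68% × 12% = 0.9792% of Summit Holdings Ltd.
Aggregating (R2): 7.2171% + 0.9792% = 8.1963%.
8.1963% falls short of the 80% threshold by 71.8037 percentage points.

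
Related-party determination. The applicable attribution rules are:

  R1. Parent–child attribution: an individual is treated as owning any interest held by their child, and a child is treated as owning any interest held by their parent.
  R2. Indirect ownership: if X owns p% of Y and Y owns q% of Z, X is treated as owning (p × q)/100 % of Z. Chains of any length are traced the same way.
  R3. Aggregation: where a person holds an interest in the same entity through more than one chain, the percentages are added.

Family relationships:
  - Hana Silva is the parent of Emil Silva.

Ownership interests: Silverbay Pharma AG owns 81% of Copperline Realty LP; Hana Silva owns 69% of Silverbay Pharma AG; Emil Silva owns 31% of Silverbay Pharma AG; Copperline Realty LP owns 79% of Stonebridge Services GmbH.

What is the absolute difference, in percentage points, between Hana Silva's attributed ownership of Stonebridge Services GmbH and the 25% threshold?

38.99

By parent–child attribution (R1), Hana Silva is treated as also owning Emil Silva's interest in Silverbay Pharma AG, giving 69% + 31% = 100%.
Chain via Silverbay Pharma AG → Copperline Realty LP (R2): 100% × 81% × 79% = 63.99% of Stonebridge Services GmbH.
63.99% exceeds the 25% threshold by 38.99 percentage points.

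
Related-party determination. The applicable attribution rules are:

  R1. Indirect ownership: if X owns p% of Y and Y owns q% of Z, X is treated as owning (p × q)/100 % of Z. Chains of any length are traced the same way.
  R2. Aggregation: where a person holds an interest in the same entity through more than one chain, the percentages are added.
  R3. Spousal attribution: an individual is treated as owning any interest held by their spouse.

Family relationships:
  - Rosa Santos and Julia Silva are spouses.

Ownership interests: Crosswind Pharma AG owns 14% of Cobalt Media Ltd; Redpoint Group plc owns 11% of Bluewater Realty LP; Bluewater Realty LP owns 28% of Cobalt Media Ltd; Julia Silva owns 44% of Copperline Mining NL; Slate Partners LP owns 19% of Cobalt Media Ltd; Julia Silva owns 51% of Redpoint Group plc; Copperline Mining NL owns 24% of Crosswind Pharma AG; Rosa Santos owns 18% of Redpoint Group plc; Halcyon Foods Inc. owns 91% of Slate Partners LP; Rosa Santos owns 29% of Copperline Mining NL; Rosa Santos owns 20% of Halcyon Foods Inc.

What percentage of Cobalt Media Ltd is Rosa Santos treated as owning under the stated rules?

By spousal attribution (R3), Rosa Santos is treated as also owning Julia Silva's interest in Redpoint Group plc, giving 18% + 51% = 69%.
By spousal attribution (R3), Rosa Santos is treated as also owning Julia Silva's interest in Copperline Mining NL, giving 29% + 44% = 73%.
Chain via Redpoint Group plc → Bluewater Realty LP (R1): 69% × 11% × 28% = 2.1252% of Cobalt Media Ltd.
Chain via Copperline Mining NL → Crosswind Pharma AG (R1): 73% × 24% × 14% = 2.4528% of Cobalt Media Ltd.
Chain via Halcyon Foods Inc. → Slate Partners LP (R1): 20% × 91% × 19% = 3.458% of Cobalt Media Ltd.
Aggregating (R2): 2.1252% + 2.4528% + 3.458% = 8.036%.

8.036%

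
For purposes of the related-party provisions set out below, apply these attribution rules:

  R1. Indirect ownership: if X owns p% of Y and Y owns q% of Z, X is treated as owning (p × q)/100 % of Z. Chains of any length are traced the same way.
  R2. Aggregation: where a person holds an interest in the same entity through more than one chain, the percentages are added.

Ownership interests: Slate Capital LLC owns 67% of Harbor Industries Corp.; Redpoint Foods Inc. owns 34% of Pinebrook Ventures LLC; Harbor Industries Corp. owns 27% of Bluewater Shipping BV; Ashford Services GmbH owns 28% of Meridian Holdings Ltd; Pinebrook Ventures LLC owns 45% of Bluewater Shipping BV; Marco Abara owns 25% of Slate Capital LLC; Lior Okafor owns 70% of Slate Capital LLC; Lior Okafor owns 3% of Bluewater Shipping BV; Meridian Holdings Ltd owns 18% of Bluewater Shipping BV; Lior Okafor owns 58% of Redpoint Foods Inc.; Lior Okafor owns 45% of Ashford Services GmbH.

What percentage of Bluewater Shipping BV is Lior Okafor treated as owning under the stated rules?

Chain via Slate Capital LLC → Harbor Industries Corp. (R1): 70% × 67% × 27% = 12.663% of Bluewater Shipping BV.
Chain via Redpoint Foods Inc. → Pinebrook Ventures LLC (R1): 58% × 34% × 45% = 8.874% of Bluewater Shipping BV.
Chain via Ashford Services GmbH → Meridian Holdings Ltd (R1): 45% × 28% × 18% = 2.268% of Bluewater Shipping BV.
Direct interest in Bluewater Shipping BV: 3%.
Aggregating (R2): 12.663% + 8.874% + 2.268% + 3% = 26.805%.

26.805%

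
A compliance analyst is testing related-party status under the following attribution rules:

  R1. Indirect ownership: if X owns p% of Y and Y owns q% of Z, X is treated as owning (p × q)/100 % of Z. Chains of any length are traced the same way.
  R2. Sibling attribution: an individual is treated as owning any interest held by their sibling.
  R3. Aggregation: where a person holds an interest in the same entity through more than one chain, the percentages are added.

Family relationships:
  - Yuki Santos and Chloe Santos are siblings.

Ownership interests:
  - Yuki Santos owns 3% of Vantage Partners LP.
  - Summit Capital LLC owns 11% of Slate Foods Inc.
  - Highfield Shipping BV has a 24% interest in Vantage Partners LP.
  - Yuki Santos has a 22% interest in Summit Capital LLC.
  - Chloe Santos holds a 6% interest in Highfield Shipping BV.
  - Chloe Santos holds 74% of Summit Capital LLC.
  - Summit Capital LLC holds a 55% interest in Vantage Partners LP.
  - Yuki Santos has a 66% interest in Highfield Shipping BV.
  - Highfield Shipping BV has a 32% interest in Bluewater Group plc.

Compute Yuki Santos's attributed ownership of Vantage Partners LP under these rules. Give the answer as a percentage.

By sibling attribution (R2), Yuki Santos is treated as also owning Chloe Santos's interest in Summit Capital LLC, giving 22% + 74% = 96%.
By sibling attribution (R2), Yuki Santos is treated as also owning Chloe Santos's interest in Highfield Shipping BV, giving 66% + 6% = 72%.
Chain via Summit Capital LLC (R1): 96% × 55% = 52.8% of Vantage Partners LP.
Chain via Highfield Shipping BV (R1): 72% × 24% = 17.28% of Vantage Partners LP.
Direct interest in Vantage Partners LP: 3%.
Aggregating (R3): 52.8% + 17.28% + 3% = 73.08%.

73.08%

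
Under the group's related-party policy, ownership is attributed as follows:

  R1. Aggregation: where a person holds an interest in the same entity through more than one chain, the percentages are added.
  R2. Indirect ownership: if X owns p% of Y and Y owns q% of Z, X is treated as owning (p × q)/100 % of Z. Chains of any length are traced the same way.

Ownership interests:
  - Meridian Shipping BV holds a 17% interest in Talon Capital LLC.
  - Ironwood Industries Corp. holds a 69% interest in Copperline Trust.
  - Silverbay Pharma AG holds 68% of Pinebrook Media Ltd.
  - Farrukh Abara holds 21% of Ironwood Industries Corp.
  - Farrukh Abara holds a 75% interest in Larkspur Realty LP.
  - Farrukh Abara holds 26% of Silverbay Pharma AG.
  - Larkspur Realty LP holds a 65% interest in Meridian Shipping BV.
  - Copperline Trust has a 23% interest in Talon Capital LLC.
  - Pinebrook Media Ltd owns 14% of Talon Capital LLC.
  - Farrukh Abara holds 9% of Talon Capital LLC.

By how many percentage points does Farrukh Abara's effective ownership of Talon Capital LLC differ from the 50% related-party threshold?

Chain via Ironwood Industries Corp. → Copperline Trust (R2): 21% × 69% × 23% = 3.3327% of Talon Capital LLC.
Chain via Silverbay Pharma AG → Pinebrook Media Ltd (R2): 26% × 68% × 14% = 2.4752% of Talon Capital LLC.
Chain via Larkspur Realty LP → Meridian Shipping BV (R2): 75% × 65% × 17% = 8.2875% of Talon Capital LLC.
Direct interest in Talon Capital LLC: 9%.
Aggregating (R1): 3.3327% + 2.4752% + 8.2875% + 9% = 23.0954%.
23.0954% falls short of the 50% threshold by 26.9046 percentage points.

26.9046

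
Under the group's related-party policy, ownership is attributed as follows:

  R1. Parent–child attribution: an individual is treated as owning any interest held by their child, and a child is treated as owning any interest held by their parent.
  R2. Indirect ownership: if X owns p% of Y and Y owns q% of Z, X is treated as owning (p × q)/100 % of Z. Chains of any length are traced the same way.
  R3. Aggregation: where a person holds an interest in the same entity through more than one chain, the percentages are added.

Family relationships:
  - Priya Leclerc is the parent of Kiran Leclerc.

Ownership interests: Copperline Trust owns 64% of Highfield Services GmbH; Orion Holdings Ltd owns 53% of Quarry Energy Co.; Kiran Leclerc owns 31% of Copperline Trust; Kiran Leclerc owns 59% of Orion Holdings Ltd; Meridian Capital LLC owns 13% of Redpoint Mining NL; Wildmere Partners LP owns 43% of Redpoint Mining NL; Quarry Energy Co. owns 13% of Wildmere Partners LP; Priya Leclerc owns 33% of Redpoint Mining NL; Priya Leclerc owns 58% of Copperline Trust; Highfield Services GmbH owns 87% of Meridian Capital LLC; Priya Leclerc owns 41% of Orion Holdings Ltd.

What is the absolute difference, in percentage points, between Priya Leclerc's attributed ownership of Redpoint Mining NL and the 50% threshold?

7.595124

By parent–child attribution (R1), Priya Leclerc is treated as also owning Kiran Leclerc's interest in Orion Holdings Ltd, giving 41% + 59% = 100%.
By parent–child attribution (R1), Priya Leclerc is treated as also owning Kiran Leclerc's interest in Copperline Trust, giving 58% + 31% = 89%.
Chain via Orion Holdings Ltd → Quarry Energy Co. → Wildmere Partners LP (R2): 100% × 53% × 13% × 43% = 2.9627% of Redpoint Mining NL.
Chain via Copperline Trust → Highfield Services GmbH → Meridian Capital LLC (R2): 89% × 64% × 87% × 13% = 6.442176% of Redpoint Mining NL.
Direct interest in Redpoint Mining NL: 33%.
Aggregating (R3): 2.9627% + 6.442176% + 33% = 42.404876%.
42.404876% falls short of the 50% threshold by 7.595124 percentage points.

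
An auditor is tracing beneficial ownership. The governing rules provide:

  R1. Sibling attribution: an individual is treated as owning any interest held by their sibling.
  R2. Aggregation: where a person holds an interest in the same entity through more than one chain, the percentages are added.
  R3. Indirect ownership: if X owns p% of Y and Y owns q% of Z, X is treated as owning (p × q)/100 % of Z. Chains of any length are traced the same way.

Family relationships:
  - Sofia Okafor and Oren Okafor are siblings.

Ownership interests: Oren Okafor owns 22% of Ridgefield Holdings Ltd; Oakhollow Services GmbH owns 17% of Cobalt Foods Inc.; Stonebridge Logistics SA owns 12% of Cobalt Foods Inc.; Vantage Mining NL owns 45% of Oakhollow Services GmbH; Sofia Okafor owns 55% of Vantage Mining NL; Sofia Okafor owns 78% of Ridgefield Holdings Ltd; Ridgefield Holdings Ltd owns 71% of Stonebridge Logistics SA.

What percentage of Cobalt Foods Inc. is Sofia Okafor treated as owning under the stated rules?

12.7275%

By sibling attribution (R1), Sofia Okafor is treated as also owning Oren Okafor's interest in Ridgefield Holdings Ltd, giving 78% + 22% = 100%.
Chain via Vantage Mining NL → Oakhollow Services GmbH (R3): 55% × 45% × 17% = 4.2075% of Cobalt Foods Inc.
Chain via Ridgefield Holdings Ltd → Stonebridge Logistics SA (R3): 100% × 71% × 12% = 8.52% of Cobalt Foods Inc.
Aggregating (R2): 4.2075% + 8.52% = 12.7275%.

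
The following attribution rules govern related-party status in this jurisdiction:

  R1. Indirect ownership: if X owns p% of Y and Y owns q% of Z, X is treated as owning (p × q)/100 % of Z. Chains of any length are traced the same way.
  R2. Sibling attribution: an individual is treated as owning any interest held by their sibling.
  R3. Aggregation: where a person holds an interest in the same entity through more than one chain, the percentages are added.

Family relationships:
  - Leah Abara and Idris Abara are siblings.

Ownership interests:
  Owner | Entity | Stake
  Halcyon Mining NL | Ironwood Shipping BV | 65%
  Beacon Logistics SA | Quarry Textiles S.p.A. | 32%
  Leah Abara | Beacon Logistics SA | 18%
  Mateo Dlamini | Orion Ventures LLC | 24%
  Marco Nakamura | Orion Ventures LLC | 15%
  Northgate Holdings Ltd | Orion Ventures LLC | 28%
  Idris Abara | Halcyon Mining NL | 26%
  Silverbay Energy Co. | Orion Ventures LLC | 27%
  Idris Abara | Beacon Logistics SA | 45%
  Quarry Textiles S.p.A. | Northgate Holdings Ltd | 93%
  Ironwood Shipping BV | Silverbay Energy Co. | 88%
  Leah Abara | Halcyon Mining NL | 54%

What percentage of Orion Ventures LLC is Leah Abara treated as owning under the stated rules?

By sibling attribution (R2), Leah Abara is treated as also owning Idris Abara's interest in Beacon Logistics SA, giving 18% + 45% = 63%.
By sibling attribution (R2), Leah Abara is treated as also owning Idris Abara's interest in Halcyon Mining NL, giving 54% + 26% = 80%.
Chain via Beacon Logistics SA → Quarry Textiles S.p.A. → Northgate Holdings Ltd (R1): 63% × 32% × 93% × 28% = 5.249664% of Orion Ventures LLC.
Chain via Halcyon Mining NL → Ironwood Shipping BV → Silverbay Energy Co. (R1): 80% × 65% × 88% × 27% = 12.3552% of Orion Ventures LLC.
Aggregating (R3): 5.249664% + 12.3552% = 17.604864%.

17.604864%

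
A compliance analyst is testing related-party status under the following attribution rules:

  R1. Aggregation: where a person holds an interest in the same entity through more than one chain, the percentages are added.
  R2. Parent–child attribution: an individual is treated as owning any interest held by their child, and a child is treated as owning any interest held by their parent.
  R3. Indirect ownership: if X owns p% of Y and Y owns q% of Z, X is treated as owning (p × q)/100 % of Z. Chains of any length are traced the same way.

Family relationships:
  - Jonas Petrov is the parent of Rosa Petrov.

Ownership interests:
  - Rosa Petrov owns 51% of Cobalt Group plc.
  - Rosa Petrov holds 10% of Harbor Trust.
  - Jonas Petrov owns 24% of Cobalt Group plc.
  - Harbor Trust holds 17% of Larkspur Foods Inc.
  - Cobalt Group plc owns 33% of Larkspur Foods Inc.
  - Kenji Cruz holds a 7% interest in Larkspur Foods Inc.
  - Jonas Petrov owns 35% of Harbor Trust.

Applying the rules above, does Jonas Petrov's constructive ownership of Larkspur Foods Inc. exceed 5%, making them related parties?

By parent–child attribution (R2), Jonas Petrov is treated as also owning Rosa Petrov's interest in Cobalt Group plc, giving 24% + 51% = 75%.
By parent–child attribution (R2), Jonas Petrov is treated as also owning Rosa Petrov's interest in Harbor Trust, giving 35% + 10% = 45%.
Chain via Cobalt Group plc (R3): 75% × 33% = 24.75% of Larkspur Foods Inc.
Chain via Harbor Trust (R3): 45% × 17% = 7.65% of Larkspur Foods Inc.
Aggregating (R1): 24.75% + 7.65% = 32.4%.
32.4% exceeds the 5% threshold, so Jonas is a related party to Larkspur Foods Inc.

Yes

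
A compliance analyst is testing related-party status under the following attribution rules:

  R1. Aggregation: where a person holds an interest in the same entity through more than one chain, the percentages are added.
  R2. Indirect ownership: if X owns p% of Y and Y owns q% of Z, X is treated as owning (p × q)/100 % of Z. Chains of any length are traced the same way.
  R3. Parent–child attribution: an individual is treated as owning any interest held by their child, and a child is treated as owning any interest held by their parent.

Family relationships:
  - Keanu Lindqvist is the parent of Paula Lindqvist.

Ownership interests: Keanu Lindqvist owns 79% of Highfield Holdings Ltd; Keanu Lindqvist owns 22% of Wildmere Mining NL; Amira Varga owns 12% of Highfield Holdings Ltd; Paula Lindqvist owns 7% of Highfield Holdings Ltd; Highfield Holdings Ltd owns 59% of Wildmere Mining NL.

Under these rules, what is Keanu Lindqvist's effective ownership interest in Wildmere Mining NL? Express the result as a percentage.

72.74%

By parent–child attribution (R3), Keanu Lindqvist is treated as also owning Paula Lindqvist's interest in Highfield Holdings Ltd, giving 79% + 7% = 86%.
Chain via Highfield Holdings Ltd (R2): 86% × 59% = 50.74% of Wildmere Mining NL.
Direct interest in Wildmere Mining NL: 22%.
Aggregating (R1): 50.74% + 22% = 72.74%.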